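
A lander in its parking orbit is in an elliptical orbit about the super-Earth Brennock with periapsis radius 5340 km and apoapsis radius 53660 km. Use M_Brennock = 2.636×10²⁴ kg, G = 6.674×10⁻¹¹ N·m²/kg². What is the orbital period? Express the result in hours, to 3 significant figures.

μ = GM = 6.674×10⁻¹¹ × 2.636×10²⁴ = 1.759×10¹⁴ m³/s².
Semi-major axis a = (r_p + r_a)/2 = (5340.0 + 53660)/2 = 29500 km = 2.950×10⁷ m.
By Kepler's third law T = 2π√(a³/μ) = 2π × 1.208×10⁴ = 7.590×10⁴ s.
= 21.08 hours.

T ≈ 21.1 hours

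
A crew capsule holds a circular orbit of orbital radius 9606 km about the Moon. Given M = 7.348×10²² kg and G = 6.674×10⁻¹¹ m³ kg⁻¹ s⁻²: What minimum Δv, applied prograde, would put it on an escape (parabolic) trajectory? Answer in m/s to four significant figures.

Δv ≈ 296.0 m/s

μ = GM = 6.674×10⁻¹¹ × 7.348×10²² = 4.904×10¹² m³/s².
r = 9606 km = 9.606×10⁶ m.
Circular speed v_c = √(μ/r) = 714.5 m/s.
Escape speed v_esc = √(2μ/r) = √2 × v_c = 1010 m/s.
Δv = v_esc − v_c = 296.0 m/s.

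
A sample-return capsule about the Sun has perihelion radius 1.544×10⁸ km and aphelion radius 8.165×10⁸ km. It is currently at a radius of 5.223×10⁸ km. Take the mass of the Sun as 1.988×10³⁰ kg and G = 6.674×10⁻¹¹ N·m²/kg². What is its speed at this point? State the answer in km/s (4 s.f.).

μ = GM = 6.674×10⁻¹¹ × 1.988×10³⁰ = 1.327×10²⁰ m³/s².
Semi-major axis a = (r_p + r_a)/2 = 4.8545×10⁸ km = 4.854×10¹¹ m.
Vis-viva: v² = μ(2/r − 1/a) = 1.327×10²⁰ × (3.829×10⁻¹² − 2.060×10⁻¹²) = 2.347×10⁸ m²/s².
v = 15320 m/s = 15.32 km/s.

v ≈ 15.32 km/s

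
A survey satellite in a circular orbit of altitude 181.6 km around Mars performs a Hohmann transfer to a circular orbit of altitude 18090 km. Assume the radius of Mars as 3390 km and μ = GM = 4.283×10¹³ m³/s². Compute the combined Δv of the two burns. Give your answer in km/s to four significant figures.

Δv_total ≈ 1.730 km/s

r₁ = 3390 + 181.6 = 3571.6 km = 3.5716×10⁶ m.
r₂ = 3390 + 18090 = 21480 km = 2.1480×10⁷ m.
Transfer ellipse a_t = (r₁ + r₂)/2 = 1.253×10⁷ m.
At r₁: circular v_c1 = √(μ/r₁) = 3463 m/s; transfer-periapsis v_p = √[μ(2/r₁ − 1/a_t)] = 4535 m/s.
Δv₁ = v_p − v_c1 = 1072 m/s.
At r₂: circular v_c2 = √(μ/r₂) = 1412 m/s; transfer-apoapsis v_a = √[μ(2/r₂ − 1/a_t)] = 754.0 m/s.
Δv₂ = v_c2 − v_a = 658.0 m/s.
Total Δv = Δv₁ + Δv₂ = 1730 m/s = 1.730 km/s.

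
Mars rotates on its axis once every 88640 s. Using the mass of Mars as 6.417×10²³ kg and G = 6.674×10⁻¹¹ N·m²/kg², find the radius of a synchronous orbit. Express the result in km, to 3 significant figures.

r_sync ≈ 20400 km

μ = GM = 6.674×10⁻¹¹ × 6.417×10²³ = 4.283×10¹³ m³/s².
A synchronous orbit has period T, so by Kepler's third law a = (μT²/4π²)^(1/3).
μT²/4π² = 4.283×10¹³ × (8.864×10⁴)² / 39.48 = 8.524×10²¹ m³.
a = 2.043×10⁷ m = 20427 km.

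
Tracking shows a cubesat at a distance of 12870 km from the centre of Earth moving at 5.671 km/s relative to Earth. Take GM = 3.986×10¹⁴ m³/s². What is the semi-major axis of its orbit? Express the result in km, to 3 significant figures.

a ≈ 13400 km

r = 1.287×10⁷ m.
Specific orbital energy ε = v²/2 − μ/r = (5671)²/2 − 3.986×10¹⁴/1.287×10⁷ = -1.489×10⁷ J/kg.
Since ε = −μ/(2a), a = −μ/(2ε) = 1.338×10⁷ m = 13384 km.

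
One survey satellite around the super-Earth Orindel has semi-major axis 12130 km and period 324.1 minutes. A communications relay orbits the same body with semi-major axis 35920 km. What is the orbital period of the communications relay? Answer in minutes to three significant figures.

T₂ ≈ 1650 minutes

Kepler's third law: T² ∝ a³, so T₂ = T₁ (a₂/a₁)^(3/2).
a₂/a₁ = 2.961, (a₂/a₁)^(3/2) = 5.096.
T₂ = 324.1 × 5.096 = 1652 minutes.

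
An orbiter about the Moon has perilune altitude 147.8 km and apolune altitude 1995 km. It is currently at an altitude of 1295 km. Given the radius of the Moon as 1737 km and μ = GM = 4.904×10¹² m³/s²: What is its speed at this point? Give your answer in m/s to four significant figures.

r_p = 1737 + 147.8 = 1884.8 km = 1.8848×10⁶ m.
r_a = 1737 + 1995 = 3732.0 km = 3.7320×10⁶ m.
r = 1737 + 1295 = 3032.0 km = 3.032×10⁶ m.
Semi-major axis a = (r_p + r_a)/2 = 2808.4 km = 2.808×10⁶ m.
Vis-viva: v² = μ(2/r − 1/a) = 4.904×10¹² × (6.596×10⁻⁷ − 3.561×10⁻⁷) = 1.489×10⁶ m²/s².
v = 1220 m/s.

v ≈ 1220 m/s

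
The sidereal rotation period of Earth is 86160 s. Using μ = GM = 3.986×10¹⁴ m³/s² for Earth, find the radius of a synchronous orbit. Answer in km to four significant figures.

r_sync ≈ 42160 km

A synchronous orbit has period T, so by Kepler's third law a = (μT²/4π²)^(1/3).
μT²/4π² = 3.986×10¹⁴ × (8.616×10⁴)² / 39.48 = 7.495×10²² m³.
a = 4.216×10⁷ m = 42163 km.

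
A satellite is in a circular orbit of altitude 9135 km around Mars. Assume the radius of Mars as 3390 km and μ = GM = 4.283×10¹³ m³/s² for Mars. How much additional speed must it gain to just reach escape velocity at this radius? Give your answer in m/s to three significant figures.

r = 3390 + 9135 = 12525 km = 1.2525×10⁷ m.
Circular speed v_c = √(μ/r) = 1849 m/s.
Escape speed v_esc = √(2μ/r) = √2 × v_c = 2615 m/s.
Δv = v_esc − v_c = 766.0 m/s.

Δv ≈ 766 m/s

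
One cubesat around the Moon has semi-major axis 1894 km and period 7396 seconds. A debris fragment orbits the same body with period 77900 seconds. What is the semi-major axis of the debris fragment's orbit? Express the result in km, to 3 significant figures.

a₂ ≈ 9100 km

Kepler's third law: a³ ∝ T², so a₂ = a₁ (T₂/T₁)^(2/3).
T₂/T₁ = 10.53, (T₂/T₁)^(2/3) = 4.805.
a₂ = 1894 × 4.805 = 9101 km.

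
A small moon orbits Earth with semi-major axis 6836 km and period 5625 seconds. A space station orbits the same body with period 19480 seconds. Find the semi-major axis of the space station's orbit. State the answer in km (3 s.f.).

a₂ ≈ 15600 km

Kepler's third law: a³ ∝ T², so a₂ = a₁ (T₂/T₁)^(2/3).
T₂/T₁ = 3.463, (T₂/T₁)^(2/3) = 2.289.
a₂ = 6836 × 2.289 = 15650 km.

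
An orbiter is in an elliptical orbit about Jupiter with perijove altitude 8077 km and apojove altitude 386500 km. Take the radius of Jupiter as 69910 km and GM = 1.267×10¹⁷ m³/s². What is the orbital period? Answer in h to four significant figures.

r_p = 69910 + 8077 = 77987 km = 7.7987×10⁷ m.
r_a = 69910 + 386500 = 456410 km = 4.5641×10⁸ m.
Semi-major axis a = (r_p + r_a)/2 = (77987 + 4.5641×10⁵)/2 = 2.6720×10⁵ km = 2.672×10⁸ m.
By Kepler's third law T = 2π√(a³/μ) = 2π × 1.227×10⁴ = 7.710×10⁴ s.
= 21.42 h.

T ≈ 21.42 h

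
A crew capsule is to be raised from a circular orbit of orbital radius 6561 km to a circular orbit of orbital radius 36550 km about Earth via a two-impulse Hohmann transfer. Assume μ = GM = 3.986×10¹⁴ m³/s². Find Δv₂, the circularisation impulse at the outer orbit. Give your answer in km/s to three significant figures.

r₁ = 6561 km = 6.561×10⁶ m.
r₂ = 36550 km = 3.655×10⁷ m.
Transfer ellipse a_t = (r₁ + r₂)/2 = 2.156×10⁷ m.
At r₁: circular v_c1 = √(μ/r₁) = 7794 m/s; transfer-perigee v_p = √[μ(2/r₁ − 1/a_t)] = 10150 m/s.
At r₂: circular v_c2 = √(μ/r₂) = 3302 m/s; transfer-apogee v_a = √[μ(2/r₂ − 1/a_t)] = 1822 m/s.
Δv₂ = v_c2 − v_a = 1480 m/s.
= 1.480 km/s.

Δv ≈ 1.48 km/s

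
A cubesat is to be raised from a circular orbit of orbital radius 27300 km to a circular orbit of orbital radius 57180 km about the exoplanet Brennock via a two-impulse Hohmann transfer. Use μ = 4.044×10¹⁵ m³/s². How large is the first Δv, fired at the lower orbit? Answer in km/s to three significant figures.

Δv ≈ 1.99 km/s

r₁ = 27300 km = 2.730×10⁷ m.
r₂ = 57180 km = 5.718×10⁷ m.
Transfer ellipse a_t = (r₁ + r₂)/2 = 4.224×10⁷ m.
At r₁: circular v_c1 = √(μ/r₁) = 12170 m/s; transfer-periapsis v_p = √[μ(2/r₁ − 1/a_t)] = 14160 m/s.
Δv₁ = v_p − v_c1 = 1990 m/s.
= 1.990 km/s.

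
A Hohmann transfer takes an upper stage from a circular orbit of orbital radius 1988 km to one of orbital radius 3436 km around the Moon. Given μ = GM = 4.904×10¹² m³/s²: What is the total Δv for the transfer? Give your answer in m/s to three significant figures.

Δv_total ≈ 369 m/s

r₁ = 1988 km = 1.988×10⁶ m.
r₂ = 3436 km = 3.436×10⁶ m.
Transfer ellipse a_t = (r₁ + r₂)/2 = 2.712×10⁶ m.
At r₁: circular v_c1 = √(μ/r₁) = 1571 m/s; transfer-perilune v_p = √[μ(2/r₁ − 1/a_t)] = 1768 m/s.
Δv₁ = v_p − v_c1 = 197.3 m/s.
At r₂: circular v_c2 = √(μ/r₂) = 1195 m/s; transfer-apolune v_a = √[μ(2/r₂ − 1/a_t)] = 1023 m/s.
Δv₂ = v_c2 − v_a = 171.8 m/s.
Total Δv = Δv₁ + Δv₂ = 369.1 m/s.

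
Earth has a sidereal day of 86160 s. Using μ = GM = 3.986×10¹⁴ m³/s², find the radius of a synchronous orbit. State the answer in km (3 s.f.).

A synchronous orbit has period T, so by Kepler's third law a = (μT²/4π²)^(1/3).
μT²/4π² = 3.986×10¹⁴ × (8.616×10⁴)² / 39.48 = 7.495×10²² m³.
a = 4.216×10⁷ m = 42163 km.

r_sync ≈ 42200 km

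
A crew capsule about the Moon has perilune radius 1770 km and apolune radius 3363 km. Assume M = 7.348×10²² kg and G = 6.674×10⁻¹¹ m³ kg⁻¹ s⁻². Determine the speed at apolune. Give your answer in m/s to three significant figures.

v ≈ 1000 m/s

μ = GM = 6.674×10⁻¹¹ × 7.348×10²² = 4.904×10¹² m³/s².
Semi-major axis a = (r_p + r_a)/2 = 2566.5 km = 2.566×10⁶ m.
Vis-viva: v² = μ(2/r − 1/a) = 4.904×10¹² × (5.947×10⁻⁷ − 3.896×10⁻⁷) = 1.006×10⁶ m²/s².
v = 1003 m/s.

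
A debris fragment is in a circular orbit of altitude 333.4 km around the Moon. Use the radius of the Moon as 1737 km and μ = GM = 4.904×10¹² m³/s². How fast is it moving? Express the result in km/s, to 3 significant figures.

r = 1737 + 333.4 = 2070.4 km = 2.0704×10⁶ m.
For a circular orbit v = √(μ/r) = √(4.904×10¹² / 2.070×10⁶) = √(2.369×10⁶) = 1539 m/s.
That is 1.539 km/s.

v ≈ 1.54 km/s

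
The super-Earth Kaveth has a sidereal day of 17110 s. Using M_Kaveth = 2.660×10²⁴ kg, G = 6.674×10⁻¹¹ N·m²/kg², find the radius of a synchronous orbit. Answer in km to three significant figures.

μ = GM = 6.674×10⁻¹¹ × 2.660×10²⁴ = 1.775×10¹⁴ m³/s².
A synchronous orbit has period T, so by Kepler's third law a = (μT²/4π²)^(1/3).
μT²/4π² = 1.775×10¹⁴ × (1.711×10⁴)² / 39.48 = 1.316×10²¹ m³.
a = 1.096×10⁷ m = 10960 km.

r_sync ≈ 11000 km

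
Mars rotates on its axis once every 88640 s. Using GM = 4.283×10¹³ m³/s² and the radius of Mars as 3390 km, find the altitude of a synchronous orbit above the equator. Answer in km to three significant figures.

A synchronous orbit has period T, so by Kepler's third law a = (μT²/4π²)^(1/3).
μT²/4π² = 4.283×10¹³ × (8.864×10⁴)² / 39.48 = 8.524×10²¹ m³.
a = 2.043×10⁷ m = 20428 km.
Altitude h = a − R = 20428 − 3390 = 17038 km.

h_sync ≈ 17000 km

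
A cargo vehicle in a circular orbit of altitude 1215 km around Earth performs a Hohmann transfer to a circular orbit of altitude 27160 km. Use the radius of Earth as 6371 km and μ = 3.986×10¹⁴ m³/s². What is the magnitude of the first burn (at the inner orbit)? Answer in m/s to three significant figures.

r₁ = 6371 + 1215 = 7586.0 km = 7.5860×10⁶ m.
r₂ = 6371 + 27160 = 33531 km = 3.3531×10⁷ m.
Transfer ellipse a_t = (r₁ + r₂)/2 = 2.056×10⁷ m.
At r₁: circular v_c1 = √(μ/r₁) = 7249 m/s; transfer-perigee v_p = √[μ(2/r₁ − 1/a_t)] = 9257 m/s.
Δv₁ = v_p − v_c1 = 2009 m/s.

Δv ≈ 2010 m/s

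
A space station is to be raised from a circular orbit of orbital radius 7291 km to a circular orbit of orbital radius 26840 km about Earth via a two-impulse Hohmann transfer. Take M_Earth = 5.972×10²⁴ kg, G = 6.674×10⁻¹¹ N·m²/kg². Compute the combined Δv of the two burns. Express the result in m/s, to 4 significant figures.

μ = GM = 6.674×10⁻¹¹ × 5.972×10²⁴ = 3.986×10¹⁴ m³/s².
r₁ = 7291 km = 7.291×10⁶ m.
r₂ = 26840 km = 2.684×10⁷ m.
Transfer ellipse a_t = (r₁ + r₂)/2 = 1.707×10⁷ m.
At r₁: circular v_c1 = √(μ/r₁) = 7394 m/s; transfer-perigee v_p = √[μ(2/r₁ − 1/a_t)] = 9272 m/s.
Δv₁ = v_p − v_c1 = 1879 m/s.
At r₂: circular v_c2 = √(μ/r₂) = 3854 m/s; transfer-apogee v_a = √[μ(2/r₂ − 1/a_t)] = 2519 m/s.
Δv₂ = v_c2 − v_a = 1335 m/s.
Total Δv = Δv₁ + Δv₂ = 3213 m/s.

Δv_total ≈ 3213 m/s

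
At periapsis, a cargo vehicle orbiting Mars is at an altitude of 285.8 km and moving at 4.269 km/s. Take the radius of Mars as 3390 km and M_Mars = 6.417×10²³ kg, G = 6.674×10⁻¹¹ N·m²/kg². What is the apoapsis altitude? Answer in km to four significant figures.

μ = GM = 6.674×10⁻¹¹ × 6.417×10²³ = 4.283×10¹³ m³/s².
r_p = 3390 + 285.8 = 3675.8 km = 3.676×10⁶ m.
Specific energy ε = v²/2 − μ/r = -2.539×10⁶ J/kg, so a = −μ/(2ε) = 8.434×10⁶ m.
The apsides satisfy r_p + r_a = 2a, so the apoapsis radius is 2a − r_p = 1.319×10⁷ m = 13193 km.
Apoapsis altitude = 13193 − 3390 = 9802.5 km.

apoapsis altitude ≈ 9803 km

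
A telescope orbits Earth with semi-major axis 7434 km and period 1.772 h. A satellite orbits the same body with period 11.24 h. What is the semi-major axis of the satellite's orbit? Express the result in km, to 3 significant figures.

Kepler's third law: a³ ∝ T², so a₂ = a₁ (T₂/T₁)^(2/3).
T₂/T₁ = 6.343, (T₂/T₁)^(2/3) = 3.427.
a₂ = 7434 × 3.427 = 25470 km.

a₂ ≈ 25500 km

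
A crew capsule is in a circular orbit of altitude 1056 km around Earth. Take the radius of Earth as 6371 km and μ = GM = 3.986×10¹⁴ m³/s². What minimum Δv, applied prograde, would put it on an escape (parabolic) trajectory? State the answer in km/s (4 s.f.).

Δv ≈ 3.034 km/s

r = 6371 + 1056 = 7427.0 km = 7.4270×10⁶ m.
Circular speed v_c = √(μ/r) = 7326 m/s.
Escape speed v_esc = √(2μ/r) = √2 × v_c = 10360 m/s.
Δv = v_esc − v_c = 3034 m/s = 3.034 km/s.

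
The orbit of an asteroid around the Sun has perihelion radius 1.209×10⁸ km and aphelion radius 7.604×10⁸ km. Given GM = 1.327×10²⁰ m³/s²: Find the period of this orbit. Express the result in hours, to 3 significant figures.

T ≈ 44300 hours

Semi-major axis a = (r_p + r_a)/2 = (1.2090×10⁸ + 7.6040×10⁸)/2 = 4.4065×10⁸ km = 4.406×10¹¹ m.
By Kepler's third law T = 2π√(a³/μ) = 2π × 2.539×10⁷ = 1.595×10⁸ s.
= 44320 hours.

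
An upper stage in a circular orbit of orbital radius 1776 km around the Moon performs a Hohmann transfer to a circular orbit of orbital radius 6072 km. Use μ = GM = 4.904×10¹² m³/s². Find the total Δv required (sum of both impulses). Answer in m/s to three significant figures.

Δv_total ≈ 699 m/s

r₁ = 1776 km = 1.776×10⁶ m.
r₂ = 6072 km = 6.072×10⁶ m.
Transfer ellipse a_t = (r₁ + r₂)/2 = 3.924×10⁶ m.
At r₁: circular v_c1 = √(μ/r₁) = 1662 m/s; transfer-perilune v_p = √[μ(2/r₁ − 1/a_t)] = 2067 m/s.
Δv₁ = v_p − v_c1 = 405.4 m/s.
At r₂: circular v_c2 = √(μ/r₂) = 898.7 m/s; transfer-apolune v_a = √[μ(2/r₂ − 1/a_t)] = 604.6 m/s.
Δv₂ = v_c2 − v_a = 294.1 m/s.
Total Δv = Δv₁ + Δv₂ = 699.5 m/s.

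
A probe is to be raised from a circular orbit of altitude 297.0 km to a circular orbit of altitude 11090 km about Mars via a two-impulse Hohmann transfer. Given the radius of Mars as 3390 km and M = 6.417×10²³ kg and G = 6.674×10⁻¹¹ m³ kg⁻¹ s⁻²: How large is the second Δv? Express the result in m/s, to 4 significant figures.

μ = GM = 6.674×10⁻¹¹ × 6.417×10²³ = 4.283×10¹³ m³/s².
r₁ = 3390 + 297.0 = 3687.0 km = 3.6870×10⁶ m.
r₂ = 3390 + 11090 = 14480 km = 1.4480×10⁷ m.
Transfer ellipse a_t = (r₁ + r₂)/2 = 9.084×10⁶ m.
At r₁: circular v_c1 = √(μ/r₁) = 3408 m/s; transfer-periapsis v_p = √[μ(2/r₁ − 1/a_t)] = 4303 m/s.
At r₂: circular v_c2 = √(μ/r₂) = 1720 m/s; transfer-apoapsis v_a = √[μ(2/r₂ − 1/a_t)] = 1096 m/s.
Δv₂ = v_c2 − v_a = 624.1 m/s.

Δv ≈ 624.1 m/s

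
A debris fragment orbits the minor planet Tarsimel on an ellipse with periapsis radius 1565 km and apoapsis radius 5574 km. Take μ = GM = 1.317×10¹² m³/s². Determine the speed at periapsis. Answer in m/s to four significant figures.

Semi-major axis a = (r_p + r_a)/2 = 3569.5 km = 3.570×10⁶ m.
Vis-viva: v² = μ(2/r − 1/a) = 1.317×10¹² × (1.278×10⁻⁶ − 2.802×10⁻⁷) = 1.314×10⁶ m²/s².
v = 1146 m/s.

v ≈ 1146 m/s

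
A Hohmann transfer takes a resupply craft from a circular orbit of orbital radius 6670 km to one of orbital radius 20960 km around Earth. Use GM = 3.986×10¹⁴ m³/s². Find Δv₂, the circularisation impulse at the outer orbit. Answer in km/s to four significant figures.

r₁ = 6670 km = 6.670×10⁶ m.
r₂ = 20960 km = 2.096×10⁷ m.
Transfer ellipse a_t = (r₁ + r₂)/2 = 1.382×10⁷ m.
At r₁: circular v_c1 = √(μ/r₁) = 7730 m/s; transfer-perigee v_p = √[μ(2/r₁ − 1/a_t)] = 9522 m/s.
At r₂: circular v_c2 = √(μ/r₂) = 4361 m/s; transfer-apogee v_a = √[μ(2/r₂ − 1/a_t)] = 3030 m/s.
Δv₂ = v_c2 − v_a = 1331 m/s.
= 1.331 km/s.

Δv ≈ 1.331 km/s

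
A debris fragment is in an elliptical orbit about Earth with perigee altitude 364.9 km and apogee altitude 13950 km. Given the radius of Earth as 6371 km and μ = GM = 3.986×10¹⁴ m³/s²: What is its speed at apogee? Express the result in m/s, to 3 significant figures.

r_p = 6371 + 364.9 = 6735.9 km = 6.7359×10⁶ m.
r_a = 6371 + 13950 = 20321 km = 2.0321×10⁷ m.
Semi-major axis a = (r_p + r_a)/2 = 13528 km = 1.353×10⁷ m.
Vis-viva: v² = μ(2/r − 1/a) = 3.986×10¹⁴ × (9.842×10⁻⁸ − 7.392×10⁻⁸) = 9.767×10⁶ m²/s².
v = 3125 m/s.

v ≈ 3130 m/s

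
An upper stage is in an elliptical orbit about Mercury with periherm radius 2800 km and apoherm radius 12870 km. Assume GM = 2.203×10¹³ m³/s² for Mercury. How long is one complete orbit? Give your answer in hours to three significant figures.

T ≈ 8.16 hours

Semi-major axis a = (r_p + r_a)/2 = (2800.0 + 12870)/2 = 7835.0 km = 7.835×10⁶ m.
By Kepler's third law T = 2π√(a³/μ) = 2π × 4.673×10³ = 2.936×10⁴ s.
= 8.155 hours.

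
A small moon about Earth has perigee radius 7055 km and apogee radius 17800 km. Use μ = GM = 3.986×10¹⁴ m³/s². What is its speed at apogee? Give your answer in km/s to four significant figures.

Semi-major axis a = (r_p + r_a)/2 = 12428 km = 1.243×10⁷ m.
Vis-viva: v² = μ(2/r − 1/a) = 3.986×10¹⁴ × (1.124×10⁻⁷ − 8.047×10⁻⁸) = 1.271×10⁷ m²/s².
v = 3565 m/s = 3.565 km/s.

v ≈ 3.565 km/s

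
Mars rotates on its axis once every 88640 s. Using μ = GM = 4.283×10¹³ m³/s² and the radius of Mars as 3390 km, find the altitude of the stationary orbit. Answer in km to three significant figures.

A synchronous orbit has period T, so by Kepler's third law a = (μT²/4π²)^(1/3).
μT²/4π² = 4.283×10¹³ × (8.864×10⁴)² / 39.48 = 8.524×10²¹ m³.
a = 2.043×10⁷ m = 20428 km.
Altitude h = a − R = 20428 − 3390 = 17038 km.

h_sync ≈ 17000 km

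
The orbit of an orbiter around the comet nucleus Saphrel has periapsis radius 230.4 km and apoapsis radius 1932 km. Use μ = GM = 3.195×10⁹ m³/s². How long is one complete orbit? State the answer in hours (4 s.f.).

T ≈ 34.71 hours

Semi-major axis a = (r_p + r_a)/2 = (230.40 + 1932.0)/2 = 1081.2 km = 1.081×10⁶ m.
By Kepler's third law T = 2π√(a³/μ) = 2π × 1.989×10⁴ = 1.250×10⁵ s.
= 34.71 hours.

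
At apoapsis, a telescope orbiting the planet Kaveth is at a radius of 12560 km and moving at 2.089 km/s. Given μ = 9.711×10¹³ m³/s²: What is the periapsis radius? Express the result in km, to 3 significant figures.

r_a = 1.256×10⁷ m.
Specific energy ε = v²/2 − μ/r = -5.550×10⁶ J/kg, so a = −μ/(2ε) = 8.749×10⁶ m.
The apsides satisfy r_p + r_a = 2a, so the periapsis radius is 2a − r_a = 4.938×10⁶ m = 4938.2 km.

periapsis radius ≈ 4940 km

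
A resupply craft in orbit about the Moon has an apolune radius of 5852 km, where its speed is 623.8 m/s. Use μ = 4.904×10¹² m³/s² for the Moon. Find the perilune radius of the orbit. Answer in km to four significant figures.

r_a = 5.852×10⁶ m.
Specific energy ε = v²/2 − μ/r = -6.434×10⁵ J/kg, so a = −μ/(2ε) = 3.811×10⁶ m.
The apsides satisfy r_p + r_a = 2a, so the perilune radius is 2a − r_a = 1.770×10⁶ m = 1769.5 km.

perilune radius ≈ 1770 km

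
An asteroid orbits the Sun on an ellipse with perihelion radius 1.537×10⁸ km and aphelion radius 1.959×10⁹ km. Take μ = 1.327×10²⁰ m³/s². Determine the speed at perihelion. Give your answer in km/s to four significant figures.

Semi-major axis a = (r_p + r_a)/2 = 1.0564×10⁹ km = 1.056×10¹² m.
Vis-viva: v² = μ(2/r − 1/a) = 1.327×10²⁰ × (1.301×10⁻¹¹ − 9.467×10⁻¹³) = 1.601×10⁹ m²/s².
v = 40010 m/s = 40.01 km/s.

v ≈ 40.01 km/s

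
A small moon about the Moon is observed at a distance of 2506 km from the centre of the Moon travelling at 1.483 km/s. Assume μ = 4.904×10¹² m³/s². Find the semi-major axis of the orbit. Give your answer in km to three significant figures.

r = 2.506×10⁶ m.
Specific orbital energy ε = v²/2 − μ/r = (1483)²/2 − 4.904×10¹²/2.506×10⁶ = -8.573×10⁵ J/kg.
Since ε = −μ/(2a), a = −μ/(2ε) = 2.860×10⁶ m = 2860.3 km.

a ≈ 2860 km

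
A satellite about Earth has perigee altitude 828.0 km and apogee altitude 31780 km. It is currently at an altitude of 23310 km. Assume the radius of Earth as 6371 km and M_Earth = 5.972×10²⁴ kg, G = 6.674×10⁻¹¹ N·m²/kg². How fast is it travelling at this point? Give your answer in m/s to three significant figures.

μ = GM = 6.674×10⁻¹¹ × 5.972×10²⁴ = 3.986×10¹⁴ m³/s².
r_p = 6371 + 828.0 = 7199.0 km = 7.1990×10⁶ m.
r_a = 6371 + 31780 = 38151 km = 3.8151×10⁷ m.
r = 6371 + 23310 = 29681 km = 2.968×10⁷ m.
Semi-major axis a = (r_p + r_a)/2 = 22675 km = 2.268×10⁷ m.
Vis-viva: v² = μ(2/r − 1/a) = 3.986×10¹⁴ × (6.738×10⁻⁸ − 4.410×10⁻⁸) = 9.279×10⁶ m²/s².
v = 3046 m/s.

v ≈ 3050 m/s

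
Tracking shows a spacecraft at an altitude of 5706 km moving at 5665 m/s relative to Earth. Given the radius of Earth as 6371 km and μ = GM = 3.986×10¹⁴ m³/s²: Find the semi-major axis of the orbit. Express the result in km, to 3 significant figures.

r = 6371 + 5706 = 12077 km = 1.208×10⁷ m.
Specific orbital energy ε = v²/2 − μ/r = (5665)²/2 − 3.986×10¹⁴/1.208×10⁷ = -1.696×10⁷ J/kg.
Since ε = −μ/(2a), a = −μ/(2ε) = 1.175×10⁷ m = 11752 km.

a ≈ 11800 km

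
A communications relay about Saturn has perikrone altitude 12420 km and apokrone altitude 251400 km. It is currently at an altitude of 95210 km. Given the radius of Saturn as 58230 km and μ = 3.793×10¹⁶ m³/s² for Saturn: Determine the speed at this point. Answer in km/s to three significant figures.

r_p = 58230 + 12420 = 70650 km = 7.0650×10⁷ m.
r_a = 58230 + 251400 = 309630 km = 3.0963×10⁸ m.
r = 58230 + 95210 = 1.5344×10⁵ km = 1.534×10⁸ m.
Semi-major axis a = (r_p + r_a)/2 = 1.9014×10⁵ km = 1.901×10⁸ m.
Vis-viva: v² = μ(2/r − 1/a) = 3.793×10¹⁶ × (1.303×10⁻⁸ − 5.259×10⁻⁹) = 2.949×10⁸ m²/s².
v = 17170 m/s = 17.17 km/s.

v ≈ 17.2 km/s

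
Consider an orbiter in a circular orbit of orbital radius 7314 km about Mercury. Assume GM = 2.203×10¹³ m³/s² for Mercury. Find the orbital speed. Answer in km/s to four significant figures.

r = 7314 km = 7.314×10⁶ m.
For a circular orbit v = √(μ/r) = √(2.203×10¹³ / 7.314×10⁶) = √(3.012×10⁶) = 1736 m/s.
That is 1.736 km/s.

v ≈ 1.736 km/s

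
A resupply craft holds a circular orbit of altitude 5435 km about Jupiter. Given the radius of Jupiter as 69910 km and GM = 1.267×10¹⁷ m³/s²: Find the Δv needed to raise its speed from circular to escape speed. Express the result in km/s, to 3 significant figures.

Δv ≈ 17.0 km/s

r = 69910 + 5435 = 75345 km = 7.5345×10⁷ m.
Circular speed v_c = √(μ/r) = 41010 m/s.
Escape speed v_esc = √(2μ/r) = √2 × v_c = 57990 m/s.
Δv = v_esc − v_c = 16990 m/s = 16.99 km/s.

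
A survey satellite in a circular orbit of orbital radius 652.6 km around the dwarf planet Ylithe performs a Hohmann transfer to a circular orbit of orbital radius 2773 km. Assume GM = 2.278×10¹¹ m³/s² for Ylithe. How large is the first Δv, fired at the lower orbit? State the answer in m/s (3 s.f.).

r₁ = 652.6 km = 6.526×10⁵ m.
r₂ = 2773 km = 2.773×10⁶ m.
Transfer ellipse a_t = (r₁ + r₂)/2 = 1.713×10⁶ m.
At r₁: circular v_c1 = √(μ/r₁) = 590.8 m/s; transfer-periapsis v_p = √[μ(2/r₁ − 1/a_t)] = 751.8 m/s.
Δv₁ = v_p − v_c1 = 160.9 m/s.

Δv ≈ 161 m/s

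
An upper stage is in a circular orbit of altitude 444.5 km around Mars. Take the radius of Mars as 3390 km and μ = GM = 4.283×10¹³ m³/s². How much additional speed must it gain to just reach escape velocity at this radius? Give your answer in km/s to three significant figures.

Δv ≈ 1.38 km/s

r = 3390 + 444.5 = 3834.5 km = 3.8345×10⁶ m.
Circular speed v_c = √(μ/r) = 3342 m/s.
Escape speed v_esc = √(2μ/r) = √2 × v_c = 4726 m/s.
Δv = v_esc − v_c = 1384 m/s = 1.384 km/s.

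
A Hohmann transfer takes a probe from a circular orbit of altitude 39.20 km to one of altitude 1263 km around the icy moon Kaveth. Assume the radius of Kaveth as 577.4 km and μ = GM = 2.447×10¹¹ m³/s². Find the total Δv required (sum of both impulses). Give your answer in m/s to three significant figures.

r₁ = 577.4 + 39.20 = 616.60 km = 6.1660×10⁵ m.
r₂ = 577.4 + 1263 = 1840.4 km = 1.8404×10⁶ m.
Transfer ellipse a_t = (r₁ + r₂)/2 = 1.228×10⁶ m.
At r₁: circular v_c1 = √(μ/r₁) = 630.0 m/s; transfer-periapsis v_p = √[μ(2/r₁ − 1/a_t)] = 771.1 m/s.
Δv₁ = v_p − v_c1 = 141.1 m/s.
At r₂: circular v_c2 = √(μ/r₂) = 364.6 m/s; transfer-apoapsis v_a = √[μ(2/r₂ − 1/a_t)] = 258.3 m/s.
Δv₂ = v_c2 − v_a = 106.3 m/s.
Total Δv = Δv₁ + Δv₂ = 247.4 m/s.

Δv_total ≈ 247 m/s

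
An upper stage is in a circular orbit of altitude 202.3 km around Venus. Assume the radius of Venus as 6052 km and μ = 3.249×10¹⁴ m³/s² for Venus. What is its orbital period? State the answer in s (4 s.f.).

T ≈ 5452 s

r = 6052 + 202.3 = 6254.3 km = 6.2543×10⁶ m.
Kepler's third law: T = 2π√(r³/μ) = 2π√((6.254×10⁶)³ / 3.249×10¹⁴).
r³/μ = 7.530×10⁵ s², so T = 2π × 8.677×10² = 5.452×10³ s.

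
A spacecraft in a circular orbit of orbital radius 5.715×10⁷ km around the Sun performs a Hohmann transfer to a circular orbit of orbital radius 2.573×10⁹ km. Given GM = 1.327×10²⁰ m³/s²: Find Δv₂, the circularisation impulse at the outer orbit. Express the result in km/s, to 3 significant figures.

Δv ≈ 5.68 km/s

r₁ = 5.715×10⁷ km = 5.715×10¹⁰ m.
r₂ = 2.573×10⁹ km = 2.573×10¹² m.
Transfer ellipse a_t = (r₁ + r₂)/2 = 1.315×10¹² m.
At r₁: circular v_c1 = √(μ/r₁) = 48190 m/s; transfer-perihelion v_p = √[μ(2/r₁ − 1/a_t)] = 67400 m/s.
At r₂: circular v_c2 = √(μ/r₂) = 7182 m/s; transfer-aphelion v_a = √[μ(2/r₂ − 1/a_t)] = 1497 m/s.
Δv₂ = v_c2 − v_a = 5684 m/s.
= 5.684 km/s.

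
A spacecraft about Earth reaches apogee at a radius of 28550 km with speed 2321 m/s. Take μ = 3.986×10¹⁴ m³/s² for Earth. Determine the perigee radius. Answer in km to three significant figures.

r_a = 2.855×10⁷ m.
Specific energy ε = v²/2 − μ/r = -1.127×10⁷ J/kg, so a = −μ/(2ε) = 1.769×10⁷ m.
The apsides satisfy r_p + r_a = 2a, so the perigee radius is 2a − r_a = 6.825×10⁶ m = 6824.7 km.

perigee radius ≈ 6820 km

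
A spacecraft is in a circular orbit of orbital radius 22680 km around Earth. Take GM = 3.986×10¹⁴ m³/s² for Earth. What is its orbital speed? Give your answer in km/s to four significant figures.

v ≈ 4.192 km/s

r = 22680 km = 2.268×10⁷ m.
For a circular orbit v = √(μ/r) = √(3.986×10¹⁴ / 2.268×10⁷) = √(1.757×10⁷) = 4192 m/s.
That is 4.192 km/s.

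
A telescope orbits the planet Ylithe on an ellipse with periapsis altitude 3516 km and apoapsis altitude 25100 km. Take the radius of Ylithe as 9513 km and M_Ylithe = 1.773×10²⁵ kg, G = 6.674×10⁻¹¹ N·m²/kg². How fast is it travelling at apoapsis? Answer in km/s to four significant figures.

v ≈ 4.324 km/s

μ = GM = 6.674×10⁻¹¹ × 1.773×10²⁵ = 1.183×10¹⁵ m³/s².
r_p = 9513 + 3516 = 13029 km = 1.3029×10⁷ m.
r_a = 9513 + 25100 = 34613 km = 3.4613×10⁷ m.
Semi-major axis a = (r_p + r_a)/2 = 23821 km = 2.382×10⁷ m.
Vis-viva: v² = μ(2/r − 1/a) = 1.183×10¹⁵ × (5.778×10⁻⁸ − 4.198×10⁻⁸) = 1.870×10⁷ m²/s².
v = 4324 m/s = 4.324 km/s.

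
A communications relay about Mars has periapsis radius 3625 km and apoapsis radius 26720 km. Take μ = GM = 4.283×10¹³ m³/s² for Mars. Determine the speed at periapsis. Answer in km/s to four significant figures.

v ≈ 4.562 km/s

Semi-major axis a = (r_p + r_a)/2 = 15172 km = 1.517×10⁷ m.
Vis-viva: v² = μ(2/r − 1/a) = 4.283×10¹³ × (5.517×10⁻⁷ − 6.591×10⁻⁸) = 2.081×10⁷ m²/s².
v = 4562 m/s = 4.562 km/s.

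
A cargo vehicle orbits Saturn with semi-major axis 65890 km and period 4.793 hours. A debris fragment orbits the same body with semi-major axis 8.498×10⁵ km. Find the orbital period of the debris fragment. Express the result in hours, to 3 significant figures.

Kepler's third law: T² ∝ a³, so T₂ = T₁ (a₂/a₁)^(3/2).
a₂/a₁ = 12.90, (a₂/a₁)^(3/2) = 46.32.
T₂ = 4.793 × 46.32 = 222.0 hours.

T₂ ≈ 222 hours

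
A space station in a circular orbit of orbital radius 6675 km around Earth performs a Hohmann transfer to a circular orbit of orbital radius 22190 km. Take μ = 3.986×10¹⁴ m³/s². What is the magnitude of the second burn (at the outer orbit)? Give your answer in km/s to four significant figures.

r₁ = 6675 km = 6.675×10⁶ m.
r₂ = 22190 km = 2.219×10⁷ m.
Transfer ellipse a_t = (r₁ + r₂)/2 = 1.443×10⁷ m.
At r₁: circular v_c1 = √(μ/r₁) = 7728 m/s; transfer-perigee v_p = √[μ(2/r₁ − 1/a_t)] = 9582 m/s.
At r₂: circular v_c2 = √(μ/r₂) = 4238 m/s; transfer-apogee v_a = √[μ(2/r₂ − 1/a_t)] = 2882 m/s.
Δv₂ = v_c2 − v_a = 1356 m/s.
= 1.356 km/s.

Δv ≈ 1.356 km/s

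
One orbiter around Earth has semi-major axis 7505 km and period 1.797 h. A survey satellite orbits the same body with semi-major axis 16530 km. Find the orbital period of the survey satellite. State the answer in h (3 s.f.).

Kepler's third law: T² ∝ a³, so T₂ = T₁ (a₂/a₁)^(3/2).
a₂/a₁ = 2.203, (a₂/a₁)^(3/2) = 3.269.
T₂ = 1.797 × 3.269 = 5.874 h.

T₂ ≈ 5.87 h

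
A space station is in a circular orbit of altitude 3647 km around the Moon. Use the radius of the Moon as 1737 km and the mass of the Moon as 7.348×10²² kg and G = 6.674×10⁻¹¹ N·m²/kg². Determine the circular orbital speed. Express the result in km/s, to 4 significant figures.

μ = GM = 6.674×10⁻¹¹ × 7.348×10²² = 4.904×10¹² m³/s².
r = 1737 + 3647 = 5384.0 km = 5.3840×10⁶ m.
For a circular orbit v = √(μ/r) = √(4.904×10¹² / 5.384×10⁶) = √(9.109×10⁵) = 954.4 m/s.
That is 0.9544 km/s.

v ≈ 0.9544 km/s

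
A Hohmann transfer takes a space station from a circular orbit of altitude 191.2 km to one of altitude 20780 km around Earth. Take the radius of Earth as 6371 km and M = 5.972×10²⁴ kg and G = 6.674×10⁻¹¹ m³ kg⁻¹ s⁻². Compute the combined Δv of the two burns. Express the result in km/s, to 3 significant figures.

Δv_total ≈ 3.54 km/s

μ = GM = 6.674×10⁻¹¹ × 5.972×10²⁴ = 3.986×10¹⁴ m³/s².
r₁ = 6371 + 191.2 = 6562.2 km = 6.5622×10⁶ m.
r₂ = 6371 + 20780 = 27151 km = 2.7151×10⁷ m.
Transfer ellipse a_t = (r₁ + r₂)/2 = 1.686×10⁷ m.
At r₁: circular v_c1 = √(μ/r₁) = 7793 m/s; transfer-perigee v_p = √[μ(2/r₁ − 1/a_t)] = 9891 m/s.
Δv₁ = v_p − v_c1 = 2097 m/s.
At r₂: circular v_c2 = √(μ/r₂) = 3831 m/s; transfer-apogee v_a = √[μ(2/r₂ − 1/a_t)] = 2391 m/s.
Δv₂ = v_c2 − v_a = 1441 m/s.
Total Δv = Δv₁ + Δv₂ = 3538 m/s = 3.538 km/s.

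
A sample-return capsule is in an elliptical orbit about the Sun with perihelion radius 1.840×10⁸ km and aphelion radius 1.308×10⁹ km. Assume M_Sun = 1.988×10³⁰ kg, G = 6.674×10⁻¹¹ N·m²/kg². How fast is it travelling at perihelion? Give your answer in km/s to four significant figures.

v ≈ 35.56 km/s

μ = GM = 6.674×10⁻¹¹ × 1.988×10³⁰ = 1.327×10²⁰ m³/s².
Semi-major axis a = (r_p + r_a)/2 = 7.4600×10⁸ km = 7.460×10¹¹ m.
Vis-viva: v² = μ(2/r − 1/a) = 1.327×10²⁰ × (1.087×10⁻¹¹ − 1.340×10⁻¹²) = 1.264×10⁹ m²/s².
v = 35560 m/s = 35.56 km/s.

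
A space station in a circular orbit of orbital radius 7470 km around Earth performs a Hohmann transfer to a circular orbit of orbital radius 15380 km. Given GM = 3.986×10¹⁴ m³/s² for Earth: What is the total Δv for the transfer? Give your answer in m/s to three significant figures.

Δv_total ≈ 2140 m/s

r₁ = 7470 km = 7.470×10⁶ m.
r₂ = 15380 km = 1.538×10⁷ m.
Transfer ellipse a_t = (r₁ + r₂)/2 = 1.142×10⁷ m.
At r₁: circular v_c1 = √(μ/r₁) = 7305 m/s; transfer-perigee v_p = √[μ(2/r₁ − 1/a_t)] = 8475 m/s.
Δv₁ = v_p − v_c1 = 1171 m/s.
At r₂: circular v_c2 = √(μ/r₂) = 5091 m/s; transfer-apogee v_a = √[μ(2/r₂ − 1/a_t)] = 4116 m/s.
Δv₂ = v_c2 − v_a = 974.4 m/s.
Total Δv = Δv₁ + Δv₂ = 2145 m/s.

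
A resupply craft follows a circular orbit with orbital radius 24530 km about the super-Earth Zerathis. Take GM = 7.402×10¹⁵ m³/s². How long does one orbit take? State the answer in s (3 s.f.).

r = 24530 km = 2.453×10⁷ m.
Kepler's third law: T = 2π√(r³/μ) = 2π√((2.453×10⁷)³ / 7.402×10¹⁵).
r³/μ = 1.994×10⁶ s², so T = 2π × 1.412×10³ = 8.873×10³ s.

T ≈ 8870 s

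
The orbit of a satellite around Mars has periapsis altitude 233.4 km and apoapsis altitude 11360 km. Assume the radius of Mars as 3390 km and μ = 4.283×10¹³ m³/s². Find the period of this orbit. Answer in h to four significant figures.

T ≈ 7.426 h

r_p = 3390 + 233.4 = 3623.4 km = 3.6234×10⁶ m.
r_a = 3390 + 11360 = 14750 km = 1.4750×10⁷ m.
Semi-major axis a = (r_p + r_a)/2 = (3623.4 + 14750)/2 = 9186.7 km = 9.187×10⁶ m.
By Kepler's third law T = 2π√(a³/μ) = 2π × 4.255×10³ = 2.673×10⁴ s.
= 7.426 h.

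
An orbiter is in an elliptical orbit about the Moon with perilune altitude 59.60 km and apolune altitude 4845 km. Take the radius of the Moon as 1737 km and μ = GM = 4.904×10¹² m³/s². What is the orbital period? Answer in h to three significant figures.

T ≈ 6.76 h

r_p = 1737 + 59.60 = 1796.6 km = 1.7966×10⁶ m.
r_a = 1737 + 4845 = 6582.0 km = 6.5820×10⁶ m.
Semi-major axis a = (r_p + r_a)/2 = (1796.6 + 6582.0)/2 = 4189.3 km = 4.189×10⁶ m.
By Kepler's third law T = 2π√(a³/μ) = 2π × 3.872×10³ = 2.433×10⁴ s.
= 6.758 h.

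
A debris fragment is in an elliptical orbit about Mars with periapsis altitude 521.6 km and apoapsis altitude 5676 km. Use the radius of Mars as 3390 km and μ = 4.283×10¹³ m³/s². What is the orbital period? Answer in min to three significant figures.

r_p = 3390 + 521.6 = 3911.6 km = 3.9116×10⁶ m.
r_a = 3390 + 5676 = 9066.0 km = 9.0660×10⁶ m.
Semi-major axis a = (r_p + r_a)/2 = (3911.6 + 9066.0)/2 = 6488.8 km = 6.489×10⁶ m.
By Kepler's third law T = 2π√(a³/μ) = 2π × 2.526×10³ = 1.587×10⁴ s.
= 264.5 min.

T ≈ 264 min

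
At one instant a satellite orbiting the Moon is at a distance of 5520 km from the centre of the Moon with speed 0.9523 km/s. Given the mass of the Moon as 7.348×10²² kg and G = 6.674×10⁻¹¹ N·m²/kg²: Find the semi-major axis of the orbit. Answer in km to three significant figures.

μ = GM = 6.674×10⁻¹¹ × 7.348×10²² = 4.904×10¹² m³/s².
r = 5.520×10⁶ m.
Specific orbital energy ε = v²/2 − μ/r = (952.3)²/2 − 4.904×10¹²/5.520×10⁶ = -4.350×10⁵ J/kg.
Since ε = −μ/(2a), a = −μ/(2ε) = 5.637×10⁶ m = 5637.1 km.

a ≈ 5640 km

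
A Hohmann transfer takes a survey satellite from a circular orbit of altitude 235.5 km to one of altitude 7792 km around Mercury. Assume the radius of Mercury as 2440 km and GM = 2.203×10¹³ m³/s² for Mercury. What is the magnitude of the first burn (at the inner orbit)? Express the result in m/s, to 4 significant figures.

r₁ = 2440 + 235.5 = 2675.5 km = 2.6755×10⁶ m.
r₂ = 2440 + 7792 = 10232 km = 1.0232×10⁷ m.
Transfer ellipse a_t = (r₁ + r₂)/2 = 6.454×10⁶ m.
At r₁: circular v_c1 = √(μ/r₁) = 2869 m/s; transfer-periherm v_p = √[μ(2/r₁ − 1/a_t)] = 3613 m/s.
Δv₁ = v_p − v_c1 = 743.6 m/s.

Δv ≈ 743.6 m/s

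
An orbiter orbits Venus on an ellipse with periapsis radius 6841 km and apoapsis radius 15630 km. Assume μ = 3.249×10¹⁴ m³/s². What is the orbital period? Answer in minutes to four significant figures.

Semi-major axis a = (r_p + r_a)/2 = (6841.0 + 15630)/2 = 11236 km = 1.124×10⁷ m.
By Kepler's third law T = 2π√(a³/μ) = 2π × 2.089×10³ = 1.313×10⁴ s.
= 218.8 minutes.

T ≈ 218.8 minutes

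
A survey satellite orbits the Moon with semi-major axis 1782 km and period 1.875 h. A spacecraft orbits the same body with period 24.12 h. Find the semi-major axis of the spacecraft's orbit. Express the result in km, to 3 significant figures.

a₂ ≈ 9780 km

Kepler's third law: a³ ∝ T², so a₂ = a₁ (T₂/T₁)^(2/3).
T₂/T₁ = 12.86, (T₂/T₁)^(2/3) = 5.490.
a₂ = 1782 × 5.490 = 9783 km.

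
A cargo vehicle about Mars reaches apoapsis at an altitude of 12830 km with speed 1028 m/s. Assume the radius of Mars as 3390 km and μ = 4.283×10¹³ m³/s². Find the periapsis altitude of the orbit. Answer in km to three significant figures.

periapsis altitude ≈ 668 km

r_a = 3390 + 12830 = 16220 km = 1.622×10⁷ m.
Specific energy ε = v²/2 − μ/r = -2.112×10⁶ J/kg, so a = −μ/(2ε) = 1.014×10⁷ m.
The apsides satisfy r_p + r_a = 2a, so the periapsis radius is 2a − r_a = 4.058×10⁶ m = 4057.7 km.
Periapsis altitude = 4057.7 − 3390 = 667.67 km.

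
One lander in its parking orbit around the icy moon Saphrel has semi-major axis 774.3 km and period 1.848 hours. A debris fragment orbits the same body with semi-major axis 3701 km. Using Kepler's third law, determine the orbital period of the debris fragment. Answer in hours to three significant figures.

T₂ ≈ 19.3 hours

Kepler's third law: T² ∝ a³, so T₂ = T₁ (a₂/a₁)^(3/2).
a₂/a₁ = 4.780, (a₂/a₁)^(3/2) = 10.45.
T₂ = 1.848 × 10.45 = 19.31 hours.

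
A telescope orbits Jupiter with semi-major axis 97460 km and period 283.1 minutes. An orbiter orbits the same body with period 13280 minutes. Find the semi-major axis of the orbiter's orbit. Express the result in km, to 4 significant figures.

a₂ ≈ 1.268×10⁶ km

Kepler's third law: a³ ∝ T², so a₂ = a₁ (T₂/T₁)^(2/3).
T₂/T₁ = 46.91, (T₂/T₁)^(2/3) = 13.01.
a₂ = 97460 × 13.01 = 1.268×10⁶ km.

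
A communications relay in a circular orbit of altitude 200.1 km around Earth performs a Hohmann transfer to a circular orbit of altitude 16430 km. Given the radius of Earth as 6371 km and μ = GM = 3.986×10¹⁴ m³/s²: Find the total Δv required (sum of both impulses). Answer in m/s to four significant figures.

Δv_total ≈ 3300 m/s

r₁ = 6371 + 200.1 = 6571.1 km = 6.5711×10⁶ m.
r₂ = 6371 + 16430 = 22801 km = 2.2801×10⁷ m.
Transfer ellipse a_t = (r₁ + r₂)/2 = 1.469×10⁷ m.
At r₁: circular v_c1 = √(μ/r₁) = 7788 m/s; transfer-perigee v_p = √[μ(2/r₁ − 1/a_t)] = 9705 m/s.
Δv₁ = v_p − v_c1 = 1916 m/s.
At r₂: circular v_c2 = √(μ/r₂) = 4181 m/s; transfer-apogee v_a = √[μ(2/r₂ − 1/a_t)] = 2797 m/s.
Δv₂ = v_c2 − v_a = 1384 m/s.
Total Δv = Δv₁ + Δv₂ = 3300 m/s.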